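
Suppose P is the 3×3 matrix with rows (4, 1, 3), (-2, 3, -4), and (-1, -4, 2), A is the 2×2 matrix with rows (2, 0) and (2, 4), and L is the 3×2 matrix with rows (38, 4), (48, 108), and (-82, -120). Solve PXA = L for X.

X = [[5, 2], [1, 5], [-1, -4]]

Left-multiply by P⁻¹ and right-multiply by A⁻¹: X = P⁻¹LA⁻¹.
det P = 1; the adjugate gives P⁻¹ = [[-10, -14, -13], [8, 11, 10], [11, 15, 14]].
det A = 8, so A⁻¹ = [[1/2, 0], [-1/4, 1/4]].
P⁻¹L = [[14, 8], [12, 20], [-10, -16]].
X = (P⁻¹L)A⁻¹ = [[5, 2], [1, 5], [-1, -4]].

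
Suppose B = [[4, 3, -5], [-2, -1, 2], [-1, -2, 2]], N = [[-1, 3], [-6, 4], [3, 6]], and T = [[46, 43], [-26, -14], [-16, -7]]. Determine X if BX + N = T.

X = [[5, 5], [4, 0], [-3, -4]]

BX = T − N = [[47, 40], [-20, -18], [-19, -13]].
Since B multiplies X on the left, X = B⁻¹(T − N).
B has determinant -1; B⁻¹ = [[-2, -4, -1], [-2, -3, -2], [-3, -5, -2]].
X = B⁻¹(T − N) = [[5, 5], [4, 0], [-3, -4]].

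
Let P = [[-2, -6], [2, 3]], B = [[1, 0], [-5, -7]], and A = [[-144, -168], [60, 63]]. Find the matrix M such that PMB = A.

M = [[3, 3], [3, -5]]

Isolating M: multiply by P⁻¹ from the left and B⁻¹ from the right, so M = P⁻¹AB⁻¹.
det P = 6, so P⁻¹ = [[1/2, 1], [-1/3, -1/3]].
B has determinant -7; B⁻¹ = [[1, 0], [-5/7, -1/7]].
P⁻¹A = [[-12, -21], [28, 35]].
M = (P⁻¹A)B⁻¹ = [[3, 3], [3, -5]].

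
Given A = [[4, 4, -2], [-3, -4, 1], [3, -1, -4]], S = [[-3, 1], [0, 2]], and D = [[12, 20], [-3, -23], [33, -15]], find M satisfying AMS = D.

M = [[-3, -2], [2, 4], [0, -2]]

M = A⁻¹DS⁻¹ (apply A⁻¹ on the left and S⁻¹ on the right).
det A = 2, so A⁻¹ = [[17/2, 9, -2], [-9/2, -5, 1], [15/2, 8, -2]].
det S = -6; the adjugate gives S⁻¹ = [[-1/3, 1/6], [0, 1/2]].
A⁻¹D = [[9, -7], [-6, 10], [0, -4]].
M = (A⁻¹D)S⁻¹ = [[-3, -2], [2, 4], [0, -2]].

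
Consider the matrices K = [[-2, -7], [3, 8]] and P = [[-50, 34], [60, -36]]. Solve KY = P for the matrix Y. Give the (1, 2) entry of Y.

4

K is on the left of Y, so left-multiply by K⁻¹: Y = K⁻¹P.
det K = 5; the adjugate gives K⁻¹ = [[8/5, 7/5], [-3/5, -2/5]].
Y = K⁻¹P = [[8/5, 7/5], [-3/5, -2/5]] · [[-50, 34], [60, -36]] = [[4, 4], [6, -6]].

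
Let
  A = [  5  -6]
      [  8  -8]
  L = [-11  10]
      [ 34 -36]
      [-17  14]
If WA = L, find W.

Right-multiplying both sides by A⁻¹ gives W = LA⁻¹.
A has determinant 8; A⁻¹ = [[-1, 3/4], [-1, 5/8]].
W = LA⁻¹ = [[-11, 10], [34, -36], [-17, 14]] · [[-1, 3/4], [-1, 5/8]] = [[1, -2], [2, 3], [3, -4]].

W = [[1, -2], [2, 3], [3, -4]]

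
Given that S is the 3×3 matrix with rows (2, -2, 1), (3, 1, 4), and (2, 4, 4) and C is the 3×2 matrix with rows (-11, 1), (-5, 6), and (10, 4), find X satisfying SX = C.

Since S multiplies X on the left, X = S⁻¹C.
det S = -6; the adjugate gives S⁻¹ = [[2, -2, 3/2], [2/3, -1, 5/6], [-5/3, 2, -4/3]].
X = S⁻¹C = [[2, -2, 3/2], [2/3, -1, 5/6], [-5/3, 2, -4/3]] · [[-11, 1], [-5, 6], [10, 4]] = [[3, -4], [6, -2], [-5, 5]].

X = [[3, -4], [6, -2], [-5, 5]]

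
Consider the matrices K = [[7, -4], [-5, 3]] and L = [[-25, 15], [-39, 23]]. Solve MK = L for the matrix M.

M = [[0, 5], [-2, 5]]

Right-multiplying both sides by K⁻¹ gives M = LK⁻¹.
det K = 1, so K⁻¹ = [[3, 4], [5, 7]].
M = LK⁻¹ = [[-25, 15], [-39, 23]] · [[3, 4], [5, 7]] = [[0, 5], [-2, 5]].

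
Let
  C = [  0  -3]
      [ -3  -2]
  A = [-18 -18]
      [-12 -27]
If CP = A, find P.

Since C multiplies P on the left, P = C⁻¹A.
det C = -9, so C⁻¹ = [[2/9, -1/3], [-1/3, 0]].
P = C⁻¹A = [[2/9, -1/3], [-1/3, 0]] · [[-18, -18], [-12, -27]] = [[0, 5], [6, 6]].

P = [[0, 5], [6, 6]]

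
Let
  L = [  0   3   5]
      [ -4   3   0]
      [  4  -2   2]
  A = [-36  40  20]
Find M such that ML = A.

M = [[6, 4, -5]]

L is on the right of M, so right-multiply by L⁻¹: M = AL⁻¹.
det L = 4; the adjugate gives L⁻¹ = [[3/2, -4, -15/4], [2, -5, -5], [-1, 3, 3]].
M = AL⁻¹ = [[-36, 40, 20]] · [[3/2, -4, -15/4], [2, -5, -5], [-1, 3, 3]] = [[6, 4, -5]].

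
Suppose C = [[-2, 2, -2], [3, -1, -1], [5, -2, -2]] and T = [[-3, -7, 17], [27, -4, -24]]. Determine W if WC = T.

W = [[-6, -5, 0], [5, 4, 5]]

Since C sits to the right of W, W = TC⁻¹.
det C = 4, so C⁻¹ = [[0, 2, -1], [1/4, 7/2, -2], [-1/4, 3/2, -1]].
W = TC⁻¹ = [[-3, -7, 17], [27, -4, -24]] · [[0, 2, -1], [1/4, 7/2, -2], [-1/4, 3/2, -1]] = [[-6, -5, 0], [5, 4, 5]].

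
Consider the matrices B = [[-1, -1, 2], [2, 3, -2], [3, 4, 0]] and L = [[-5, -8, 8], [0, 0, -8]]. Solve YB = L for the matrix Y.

Since B sits to the right of Y, Y = LB⁻¹.
det B = -4, so B⁻¹ = [[-2, -2, 1], [3/2, 3/2, -1/2], [1/4, -1/4, 1/4]].
Y = LB⁻¹ = [[-5, -8, 8], [0, 0, -8]] · [[-2, -2, 1], [3/2, 3/2, -1/2], [1/4, -1/4, 1/4]] = [[0, -4, 1], [-2, 2, -2]].

Y = [[0, -4, 1], [-2, 2, -2]]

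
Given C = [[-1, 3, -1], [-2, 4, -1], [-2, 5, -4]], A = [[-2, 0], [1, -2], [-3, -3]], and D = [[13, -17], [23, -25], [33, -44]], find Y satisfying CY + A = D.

CY = D − A = [[15, -17], [22, -23], [36, -41]].
C is on the left of Y, so left-multiply by C⁻¹: Y = C⁻¹(D − A).
C has determinant -5; C⁻¹ = [[11/5, -7/5, -1/5], [6/5, -2/5, -1/5], [2/5, 1/5, -2/5]].
Y = C⁻¹(D − A) = [[-5, 3], [2, -3], [-4, 5]].

Y = [[-5, 3], [2, -3], [-4, 5]]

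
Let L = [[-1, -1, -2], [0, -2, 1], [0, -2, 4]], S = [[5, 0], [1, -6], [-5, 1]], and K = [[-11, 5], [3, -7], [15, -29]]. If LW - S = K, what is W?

LW = K + S = [[-6, 5], [4, -13], [10, -28]].
L is on the left of W, so left-multiply by L⁻¹: W = L⁻¹(K + S).
L has determinant 6; L⁻¹ = [[-1, 4/3, -5/6], [0, -2/3, 1/6], [0, -1/3, 1/3]].
W = L⁻¹(K + S) = [[3, 1], [-1, 4], [2, -5]].

W = [[3, 1], [-1, 4], [2, -5]]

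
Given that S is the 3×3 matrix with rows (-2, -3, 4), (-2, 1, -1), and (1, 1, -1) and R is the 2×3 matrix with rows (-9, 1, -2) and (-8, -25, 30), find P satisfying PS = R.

P = [[-1, 3, -5], [5, -4, -6]]

Right-multiplying both sides by S⁻¹ gives P = RS⁻¹.
det S = -3, so S⁻¹ = [[0, -1/3, 1/3], [1, 2/3, 10/3], [1, 1/3, 8/3]].
P = RS⁻¹ = [[-9, 1, -2], [-8, -25, 30]] · [[0, -1/3, 1/3], [1, 2/3, 10/3], [1, 1/3, 8/3]] = [[-1, 3, -5], [5, -4, -6]].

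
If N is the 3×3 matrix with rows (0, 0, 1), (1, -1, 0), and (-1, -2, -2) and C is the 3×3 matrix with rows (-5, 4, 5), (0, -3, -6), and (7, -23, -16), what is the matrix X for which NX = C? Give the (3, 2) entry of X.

4

Left-multiplying both sides by N⁻¹ gives X = N⁻¹C.
det N = -3; the adjugate gives N⁻¹ = [[-2/3, 2/3, -1/3], [-2/3, -1/3, -1/3], [1, 0, 0]].
X = N⁻¹C = [[-2/3, 2/3, -1/3], [-2/3, -1/3, -1/3], [1, 0, 0]] · [[-5, 4, 5], [0, -3, -6], [7, -23, -16]] = [[1, 3, -2], [1, 6, 4], [-5, 4, 5]].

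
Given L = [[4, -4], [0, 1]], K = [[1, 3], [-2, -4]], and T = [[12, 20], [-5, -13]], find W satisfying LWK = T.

W = L⁻¹TK⁻¹ (apply L⁻¹ on the left and K⁻¹ on the right).
det L = 4; the adjugate gives L⁻¹ = [[1/4, 1], [0, 1]].
det K = 2, so K⁻¹ = [[-2, -3/2], [1, 1/2]].
L⁻¹T = [[-2, -8], [-5, -13]].
W = (L⁻¹T)K⁻¹ = [[-4, -1], [-3, 1]].

W = [[-4, -1], [-3, 1]]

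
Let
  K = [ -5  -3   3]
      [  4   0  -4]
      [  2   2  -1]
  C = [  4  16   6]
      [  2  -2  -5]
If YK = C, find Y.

Y = [[-4, -5, 2], [4, 3, 5]]

Right-multiplying both sides by K⁻¹ gives Y = CK⁻¹.
K has determinant -4; K⁻¹ = [[-2, -3/4, -3], [1, 1/4, 2], [-2, -1, -3]].
Y = CK⁻¹ = [[4, 16, 6], [2, -2, -5]] · [[-2, -3/4, -3], [1, 1/4, 2], [-2, -1, -3]] = [[-4, -5, 2], [4, 3, 5]].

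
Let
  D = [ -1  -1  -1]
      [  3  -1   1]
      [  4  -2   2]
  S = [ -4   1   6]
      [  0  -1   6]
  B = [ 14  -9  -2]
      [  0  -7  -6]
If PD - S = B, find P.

PD = B + S = [[10, -8, 4], [0, -8, 0]].
Since D sits to the right of P, P = (B + S)D⁻¹.
det D = 4; the adjugate gives D⁻¹ = [[0, 1, -1/2], [-1/2, 1/2, -1/2], [-1/2, -3/2, 1]].
P = (B + S)D⁻¹ = [[2, 0, 3], [4, -4, 4]].

P = [[2, 0, 3], [4, -4, 4]]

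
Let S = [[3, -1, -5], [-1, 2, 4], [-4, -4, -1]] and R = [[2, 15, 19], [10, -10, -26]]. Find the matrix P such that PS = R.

P = [[-1, 3, -2], [2, -4, 0]]

Right-multiplying both sides by S⁻¹ gives P = RS⁻¹.
det S = -1, so S⁻¹ = [[-14, -19, -6], [17, 23, 7], [-12, -16, -5]].
P = RS⁻¹ = [[2, 15, 19], [10, -10, -26]] · [[-14, -19, -6], [17, 23, 7], [-12, -16, -5]] = [[-1, 3, -2], [2, -4, 0]].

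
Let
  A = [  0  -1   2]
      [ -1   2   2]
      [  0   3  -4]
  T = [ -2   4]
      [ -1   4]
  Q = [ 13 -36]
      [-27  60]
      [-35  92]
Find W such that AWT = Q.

W = [[-4, -5], [4, 1], [0, -2]]

Isolating W: multiply by A⁻¹ from the left and T⁻¹ from the right, so W = A⁻¹QT⁻¹.
det A = -2, so A⁻¹ = [[7, -1, 3], [2, 0, 1], [3/2, 0, 1/2]].
det T = -4; the adjugate gives T⁻¹ = [[-1, 1], [-1/4, 1/2]].
A⁻¹Q = [[13, -36], [-9, 20], [2, -8]].
W = (A⁻¹Q)T⁻¹ = [[-4, -5], [4, 1], [0, -2]].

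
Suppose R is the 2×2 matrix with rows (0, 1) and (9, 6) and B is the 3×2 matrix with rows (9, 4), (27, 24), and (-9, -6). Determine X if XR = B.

R is on the right of X, so right-multiply by R⁻¹: X = BR⁻¹.
det R = -9; the adjugate gives R⁻¹ = [[-2/3, 1/9], [1, 0]].
X = BR⁻¹ = [[9, 4], [27, 24], [-9, -6]] · [[-2/3, 1/9], [1, 0]] = [[-2, 1], [6, 3], [0, -1]].

X = [[-2, 1], [6, 3], [0, -1]]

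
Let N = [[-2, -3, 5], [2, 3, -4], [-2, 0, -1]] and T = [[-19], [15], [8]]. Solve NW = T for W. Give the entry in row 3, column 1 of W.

-4

N is on the left of W, so left-multiply by N⁻¹: W = N⁻¹T.
N has determinant 6; N⁻¹ = [[-1/2, -1/2, -1/2], [5/3, 2, 1/3], [1, 1, 0]].
W = N⁻¹T = [[-1/2, -1/2, -1/2], [5/3, 2, 1/3], [1, 1, 0]] · [[-19], [15], [8]] = [[-2], [1], [-4]].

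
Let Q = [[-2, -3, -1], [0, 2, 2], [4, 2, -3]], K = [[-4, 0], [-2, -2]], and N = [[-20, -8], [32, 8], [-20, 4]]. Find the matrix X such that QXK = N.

X = [[3, 3], [-3, -4], [0, 2]]

Isolating X: multiply by Q⁻¹ from the left and K⁻¹ from the right, so X = Q⁻¹NK⁻¹.
det Q = 4; the adjugate gives Q⁻¹ = [[-5/2, -11/4, -1], [2, 5/2, 1], [-2, -2, -1]].
det K = 8; the adjugate gives K⁻¹ = [[-1/4, 0], [1/4, -1/2]].
Q⁻¹N = [[-18, -6], [20, 8], [-4, -4]].
X = (Q⁻¹N)K⁻¹ = [[3, 3], [-3, -4], [0, 2]].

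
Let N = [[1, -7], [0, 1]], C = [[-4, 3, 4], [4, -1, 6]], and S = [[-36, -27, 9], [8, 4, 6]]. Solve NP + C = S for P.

P = [[-4, 5, 5], [4, 5, 0]]

NP = S − C = [[-32, -30, 5], [4, 5, 0]].
Since N multiplies P on the left, P = N⁻¹(S − C).
det N = 1; the adjugate gives N⁻¹ = [[1, 7], [0, 1]].
P = N⁻¹(S − C) = [[-4, 5, 5], [4, 5, 0]].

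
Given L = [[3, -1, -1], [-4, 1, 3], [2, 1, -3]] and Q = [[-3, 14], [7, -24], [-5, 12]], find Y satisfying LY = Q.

Since L multiplies Y on the left, Y = L⁻¹Q.
det L = -6, so L⁻¹ = [[1, 2/3, 1/3], [1, 7/6, 5/6], [1, 5/6, 1/6]].
Y = L⁻¹Q = [[1, 2/3, 1/3], [1, 7/6, 5/6], [1, 5/6, 1/6]] · [[-3, 14], [7, -24], [-5, 12]] = [[0, 2], [1, -4], [2, -4]].

Y = [[0, 2], [1, -4], [2, -4]]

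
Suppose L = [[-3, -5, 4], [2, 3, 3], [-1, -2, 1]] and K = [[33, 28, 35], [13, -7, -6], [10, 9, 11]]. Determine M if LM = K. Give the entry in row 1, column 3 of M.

Left-multiplying both sides by L⁻¹ gives M = L⁻¹K.
det L = -6; the adjugate gives L⁻¹ = [[-3/2, 1/2, 9/2], [5/6, -1/6, -17/6], [1/6, 1/6, -1/6]].
M = L⁻¹K = [[-3/2, 1/2, 9/2], [5/6, -1/6, -17/6], [1/6, 1/6, -1/6]] · [[33, 28, 35], [13, -7, -6], [10, 9, 11]] = [[2, -5, -6], [-3, -1, -1], [6, 2, 3]].

-6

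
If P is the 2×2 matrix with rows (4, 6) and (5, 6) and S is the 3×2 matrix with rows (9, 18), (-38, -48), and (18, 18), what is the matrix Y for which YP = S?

Since P sits to the right of Y, Y = SP⁻¹.
det P = -6, so P⁻¹ = [[-1, 1], [5/6, -2/3]].
Y = SP⁻¹ = [[9, 18], [-38, -48], [18, 18]] · [[-1, 1], [5/6, -2/3]] = [[6, -3], [-2, -6], [-3, 6]].

Y = [[6, -3], [-2, -6], [-3, 6]]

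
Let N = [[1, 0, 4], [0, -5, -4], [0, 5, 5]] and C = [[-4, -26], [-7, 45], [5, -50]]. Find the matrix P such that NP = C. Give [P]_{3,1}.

-2

Left-multiplying both sides by N⁻¹ gives P = N⁻¹C.
det N = -5; the adjugate gives N⁻¹ = [[1, -4, -4], [0, -1, -4/5], [0, 1, 1]].
P = N⁻¹C = [[1, -4, -4], [0, -1, -4/5], [0, 1, 1]] · [[-4, -26], [-7, 45], [5, -50]] = [[4, -6], [3, -5], [-2, -5]].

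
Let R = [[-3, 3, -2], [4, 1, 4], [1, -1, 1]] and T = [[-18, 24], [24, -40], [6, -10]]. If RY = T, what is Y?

Y = [[6, -4], [0, 0], [0, -6]]

Since R multiplies Y on the left, Y = R⁻¹T.
R has determinant -5; R⁻¹ = [[-1, 1/5, -14/5], [0, 1/5, -4/5], [1, 0, 3]].
Y = R⁻¹T = [[-1, 1/5, -14/5], [0, 1/5, -4/5], [1, 0, 3]] · [[-18, 24], [24, -40], [6, -10]] = [[6, -4], [0, 0], [0, -6]].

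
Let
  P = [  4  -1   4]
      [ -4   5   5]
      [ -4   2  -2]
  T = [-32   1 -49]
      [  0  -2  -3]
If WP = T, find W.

P is on the right of W, so right-multiply by P⁻¹: W = TP⁻¹.
det P = -4, so P⁻¹ = [[5, -3/2, 25/4], [7, -2, 9], [-3, 1, -4]].
W = TP⁻¹ = [[-32, 1, -49], [0, -2, -3]] · [[5, -3/2, 25/4], [7, -2, 9], [-3, 1, -4]] = [[-6, -3, 5], [-5, 1, -6]].

W = [[-6, -3, 5], [-5, 1, -6]]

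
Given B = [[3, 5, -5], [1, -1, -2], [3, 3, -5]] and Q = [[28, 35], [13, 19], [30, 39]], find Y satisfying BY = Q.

Y = [[6, 5], [-1, -2], [-3, -6]]

Left-multiplying both sides by B⁻¹ gives Y = B⁻¹Q.
B has determinant -2; B⁻¹ = [[-11/2, -5, 15/2], [1/2, 0, -1/2], [-3, -3, 4]].
Y = B⁻¹Q = [[-11/2, -5, 15/2], [1/2, 0, -1/2], [-3, -3, 4]] · [[28, 35], [13, 19], [30, 39]] = [[6, 5], [-1, -2], [-3, -6]].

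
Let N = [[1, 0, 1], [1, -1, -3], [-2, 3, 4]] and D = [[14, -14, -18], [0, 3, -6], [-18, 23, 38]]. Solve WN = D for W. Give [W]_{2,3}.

Right-multiplying both sides by N⁻¹ gives W = DN⁻¹.
det N = 6; the adjugate gives N⁻¹ = [[5/6, 1/2, 1/6], [1/3, 1, 2/3], [1/6, -1/2, -1/6]].
W = DN⁻¹ = [[14, -14, -18], [0, 3, -6], [-18, 23, 38]] · [[5/6, 1/2, 1/6], [1/3, 1, 2/3], [1/6, -1/2, -1/6]] = [[4, 2, -4], [0, 6, 3], [-1, -5, 6]].

3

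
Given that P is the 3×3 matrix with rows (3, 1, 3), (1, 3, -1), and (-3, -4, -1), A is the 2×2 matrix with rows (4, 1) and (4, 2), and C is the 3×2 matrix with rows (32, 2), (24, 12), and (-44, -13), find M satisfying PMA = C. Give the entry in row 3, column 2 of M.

-4

Left-multiply by P⁻¹ and right-multiply by A⁻¹: M = P⁻¹CA⁻¹.
det P = -2, so P⁻¹ = [[7/2, 11/2, 5], [-2, -3, -3], [-5/2, -9/2, -4]].
A has determinant 4; A⁻¹ = [[1/2, -1/4], [-1, 1]].
P⁻¹C = [[24, 8], [-4, -1], [-12, -7]].
M = (P⁻¹C)A⁻¹ = [[4, 2], [-1, 0], [1, -4]].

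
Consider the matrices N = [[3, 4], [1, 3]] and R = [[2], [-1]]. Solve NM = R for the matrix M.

Since N multiplies M on the left, M = N⁻¹R.
det N = 5, so N⁻¹ = [[3/5, -4/5], [-1/5, 3/5]].
M = N⁻¹R = [[3/5, -4/5], [-1/5, 3/5]] · [[2], [-1]] = [[2], [-1]].

M = [[2], [-1]]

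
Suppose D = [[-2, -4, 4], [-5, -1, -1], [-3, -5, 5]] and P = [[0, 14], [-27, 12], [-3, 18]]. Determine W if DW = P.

D is on the left of W, so left-multiply by D⁻¹: W = D⁻¹P.
det D = -4; the adjugate gives D⁻¹ = [[5/2, 0, -2], [-7, -1/2, 11/2], [-11/2, -1/2, 9/2]].
W = D⁻¹P = [[5/2, 0, -2], [-7, -1/2, 11/2], [-11/2, -1/2, 9/2]] · [[0, 14], [-27, 12], [-3, 18]] = [[6, -1], [-3, -5], [0, -2]].

W = [[6, -1], [-3, -5], [0, -2]]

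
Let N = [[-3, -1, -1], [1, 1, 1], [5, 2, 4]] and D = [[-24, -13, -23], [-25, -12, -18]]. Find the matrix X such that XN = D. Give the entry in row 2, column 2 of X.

-4

N is on the right of X, so right-multiply by N⁻¹: X = DN⁻¹.
det N = -4; the adjugate gives N⁻¹ = [[-1/2, -1/2, 0], [-1/4, 7/4, -1/2], [3/4, -1/4, 1/2]].
X = DN⁻¹ = [[-24, -13, -23], [-25, -12, -18]] · [[-1/2, -1/2, 0], [-1/4, 7/4, -1/2], [3/4, -1/4, 1/2]] = [[-2, -5, -5], [2, -4, -3]].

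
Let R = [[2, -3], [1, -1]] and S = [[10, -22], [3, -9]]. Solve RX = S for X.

Left-multiplying both sides by R⁻¹ gives X = R⁻¹S.
det R = 1; the adjugate gives R⁻¹ = [[-1, 3], [-1, 2]].
X = R⁻¹S = [[-1, 3], [-1, 2]] · [[10, -22], [3, -9]] = [[-1, -5], [-4, 4]].

X = [[-1, -5], [-4, 4]]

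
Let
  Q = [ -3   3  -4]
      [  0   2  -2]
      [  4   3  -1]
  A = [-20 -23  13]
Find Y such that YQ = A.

Right-multiplying both sides by Q⁻¹ gives Y = AQ⁻¹.
det Q = -4; the adjugate gives Q⁻¹ = [[-1, 9/4, -1/2], [2, -19/4, 3/2], [2, -21/4, 3/2]].
Y = AQ⁻¹ = [[-20, -23, 13]] · [[-1, 9/4, -1/2], [2, -19/4, 3/2], [2, -21/4, 3/2]] = [[0, -4, -5]].

Y = [[0, -4, -5]]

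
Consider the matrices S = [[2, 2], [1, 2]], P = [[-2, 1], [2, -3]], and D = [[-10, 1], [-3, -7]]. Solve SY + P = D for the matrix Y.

Y = [[-3, 4], [-1, -4]]

SY = D − P = [[-8, 0], [-5, -4]].
S is on the left of Y, so left-multiply by S⁻¹: Y = S⁻¹(D − P).
S has determinant 2; S⁻¹ = [[1, -1], [-1/2, 1]].
Y = S⁻¹(D − P) = [[-3, 4], [-1, -4]].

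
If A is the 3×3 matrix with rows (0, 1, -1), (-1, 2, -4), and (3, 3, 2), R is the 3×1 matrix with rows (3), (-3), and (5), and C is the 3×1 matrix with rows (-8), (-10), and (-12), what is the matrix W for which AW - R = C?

AW = C + R = [[-5], [-13], [-7]].
Left-multiplying both sides by A⁻¹ gives W = A⁻¹(C + R).
det A = -1, so A⁻¹ = [[-16, 5, 2], [10, -3, -1], [9, -3, -1]].
W = A⁻¹(C + R) = [[1], [-4], [1]].

W = [[1], [-4], [1]]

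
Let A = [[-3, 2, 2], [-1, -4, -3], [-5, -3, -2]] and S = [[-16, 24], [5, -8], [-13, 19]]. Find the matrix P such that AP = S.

P = [[4, -6], [-3, 5], [1, -2]]

Since A multiplies P on the left, P = A⁻¹S.
det A = -5, so A⁻¹ = [[1/5, 2/5, -2/5], [-13/5, -16/5, 11/5], [17/5, 19/5, -14/5]].
P = A⁻¹S = [[1/5, 2/5, -2/5], [-13/5, -16/5, 11/5], [17/5, 19/5, -14/5]] · [[-16, 24], [5, -8], [-13, 19]] = [[4, -6], [-3, 5], [1, -2]].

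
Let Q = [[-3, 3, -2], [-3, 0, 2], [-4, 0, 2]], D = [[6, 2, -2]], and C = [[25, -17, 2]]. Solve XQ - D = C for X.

X = [[-5, -4, -1]]

XQ = C + D = [[31, -15, 0]].
Right-multiplying both sides by Q⁻¹ gives X = (C + D)Q⁻¹.
det Q = -6; the adjugate gives Q⁻¹ = [[0, 1, -1], [1/3, 7/3, -2], [0, 2, -3/2]].
X = (C + D)Q⁻¹ = [[-5, -4, -1]].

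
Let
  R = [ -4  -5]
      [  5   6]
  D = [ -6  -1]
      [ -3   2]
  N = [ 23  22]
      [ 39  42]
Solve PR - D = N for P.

PR = N + D = [[17, 21], [36, 44]].
R is on the right of P, so right-multiply by R⁻¹: P = (N + D)R⁻¹.
det R = 1; the adjugate gives R⁻¹ = [[6, 5], [-5, -4]].
P = (N + D)R⁻¹ = [[-3, 1], [-4, 4]].

P = [[-3, 1], [-4, 4]]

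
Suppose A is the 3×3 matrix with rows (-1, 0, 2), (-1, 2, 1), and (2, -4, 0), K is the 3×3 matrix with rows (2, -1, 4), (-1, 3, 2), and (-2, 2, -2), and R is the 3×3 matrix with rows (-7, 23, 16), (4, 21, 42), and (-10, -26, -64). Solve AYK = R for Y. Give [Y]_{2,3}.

-2

Isolating Y: multiply by A⁻¹ from the left and K⁻¹ from the right, so Y = A⁻¹RK⁻¹.
A has determinant -4; A⁻¹ = [[-1, 2, 1], [-1/2, 1, 1/4], [0, 1, 1/2]].
K has determinant 2; K⁻¹ = [[-5, 3, -7], [-3, 2, -4], [2, -1, 5/2]].
A⁻¹R = [[5, -7, 4], [5, 3, 18], [-1, 8, 10]].
Y = (A⁻¹R)K⁻¹ = [[4, -3, 3], [2, 3, -2], [1, 3, 0]].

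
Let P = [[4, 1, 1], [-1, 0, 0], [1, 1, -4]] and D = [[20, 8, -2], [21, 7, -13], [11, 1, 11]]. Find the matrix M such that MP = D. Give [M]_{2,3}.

4

Since P sits to the right of M, M = DP⁻¹.
det P = -5; the adjugate gives P⁻¹ = [[0, -1, 0], [4/5, 17/5, 1/5], [1/5, 3/5, -1/5]].
M = DP⁻¹ = [[20, 8, -2], [21, 7, -13], [11, 1, 11]] · [[0, -1, 0], [4/5, 17/5, 1/5], [1/5, 3/5, -1/5]] = [[6, 6, 2], [3, -5, 4], [3, -1, -2]].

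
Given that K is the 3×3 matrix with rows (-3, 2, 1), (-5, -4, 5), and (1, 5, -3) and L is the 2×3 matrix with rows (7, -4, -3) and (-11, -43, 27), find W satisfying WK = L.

W = [[-6, 3, 4], [-3, 3, -5]]

Since K sits to the right of W, W = LK⁻¹.
det K = -2, so K⁻¹ = [[13/2, -11/2, -7], [5, -4, -5], [21/2, -17/2, -11]].
W = LK⁻¹ = [[7, -4, -3], [-11, -43, 27]] · [[13/2, -11/2, -7], [5, -4, -5], [21/2, -17/2, -11]] = [[-6, 3, 4], [-3, 3, -5]].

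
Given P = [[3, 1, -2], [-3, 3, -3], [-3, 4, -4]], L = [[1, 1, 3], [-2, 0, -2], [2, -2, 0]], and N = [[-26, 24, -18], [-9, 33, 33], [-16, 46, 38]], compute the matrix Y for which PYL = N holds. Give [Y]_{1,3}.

-3

Left-multiply by P⁻¹ and right-multiply by L⁻¹: Y = P⁻¹NL⁻¹.
det P = 3; the adjugate gives P⁻¹ = [[0, -4/3, 1], [-1, -6, 5], [-1, -5, 4]].
L has determinant 4; L⁻¹ = [[-1, -3/2, -1/2], [-1, -3/2, -1], [1, 1, 1/2]].
P⁻¹N = [[-4, 2, -6], [0, 8, 10], [7, -5, 5]].
Y = (P⁻¹N)L⁻¹ = [[-4, -3, -3], [2, -2, -3], [3, 2, 4]].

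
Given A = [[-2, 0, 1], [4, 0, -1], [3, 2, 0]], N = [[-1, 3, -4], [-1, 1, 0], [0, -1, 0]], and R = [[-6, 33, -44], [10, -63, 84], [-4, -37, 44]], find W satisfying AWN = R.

Left-multiply by A⁻¹ and right-multiply by N⁻¹: W = A⁻¹RN⁻¹.
det A = 4, so A⁻¹ = [[1/2, 1/2, 0], [-3/4, -3/4, 1/2], [2, 1, 0]].
det N = -4, so N⁻¹ = [[0, -1, -1], [0, 0, -1], [-1/4, 1/4, -1/2]].
A⁻¹R = [[2, -15, 20], [-5, 4, -8], [-2, 3, -4]].
W = (A⁻¹R)N⁻¹ = [[-5, 3, 3], [2, 3, 5], [1, 1, 1]].

W = [[-5, 3, 3], [2, 3, 5], [1, 1, 1]]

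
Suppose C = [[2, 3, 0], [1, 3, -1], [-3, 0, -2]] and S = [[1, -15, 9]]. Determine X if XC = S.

X = [[0, -5, -2]]

Since C sits to the right of X, X = SC⁻¹.
C has determinant 3; C⁻¹ = [[-2, 2, -1], [5/3, -4/3, 2/3], [3, -3, 1]].
X = SC⁻¹ = [[1, -15, 9]] · [[-2, 2, -1], [5/3, -4/3, 2/3], [3, -3, 1]] = [[0, -5, -2]].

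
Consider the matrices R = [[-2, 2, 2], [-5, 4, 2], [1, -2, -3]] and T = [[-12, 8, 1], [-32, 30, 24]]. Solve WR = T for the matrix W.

Since R sits to the right of W, W = TR⁻¹.
R has determinant 2; R⁻¹ = [[-4, 1, -2], [-13/2, 2, -3], [3, -1, 1]].
W = TR⁻¹ = [[-12, 8, 1], [-32, 30, 24]] · [[-4, 1, -2], [-13/2, 2, -3], [3, -1, 1]] = [[-1, 3, 1], [5, 4, -2]].

W = [[-1, 3, 1], [5, 4, -2]]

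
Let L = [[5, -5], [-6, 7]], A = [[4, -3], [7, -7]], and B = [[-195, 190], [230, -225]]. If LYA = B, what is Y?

Y = [[-2, -5], [-1, 0]]

Left-multiply by L⁻¹ and right-multiply by A⁻¹: Y = L⁻¹BA⁻¹.
det L = 5; the adjugate gives L⁻¹ = [[7/5, 1], [6/5, 1]].
det A = -7; the adjugate gives A⁻¹ = [[1, -3/7], [1, -4/7]].
L⁻¹B = [[-43, 41], [-4, 3]].
Y = (L⁻¹B)A⁻¹ = [[-2, -5], [-1, 0]].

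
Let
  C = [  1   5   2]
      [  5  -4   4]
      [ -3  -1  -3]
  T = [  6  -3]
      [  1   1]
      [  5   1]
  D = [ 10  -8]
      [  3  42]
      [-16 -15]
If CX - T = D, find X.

CX = D + T = [[16, -11], [4, 43], [-11, -14]].
C is on the left of X, so left-multiply by C⁻¹: X = C⁻¹(D + T).
det C = -3, so C⁻¹ = [[-16/3, -13/3, -28/3], [-1, -1, -2], [17/3, 14/3, 29/3]].
X = C⁻¹(D + T) = [[0, 3], [2, -4], [3, 3]].

X = [[0, 3], [2, -4], [3, 3]]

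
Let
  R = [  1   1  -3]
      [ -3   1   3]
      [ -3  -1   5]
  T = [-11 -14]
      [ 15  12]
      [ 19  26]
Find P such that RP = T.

P = [[1, -5], [3, -6], [5, 1]]

Since R multiplies P on the left, P = R⁻¹T.
R has determinant -4; R⁻¹ = [[-2, 1/2, -3/2], [-3/2, 1, -3/2], [-3/2, 1/2, -1]].
P = R⁻¹T = [[-2, 1/2, -3/2], [-3/2, 1, -3/2], [-3/2, 1/2, -1]] · [[-11, -14], [15, 12], [19, 26]] = [[1, -5], [3, -6], [5, 1]].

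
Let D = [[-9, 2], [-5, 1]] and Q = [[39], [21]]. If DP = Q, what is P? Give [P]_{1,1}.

Left-multiplying both sides by D⁻¹ gives P = D⁻¹Q.
det D = 1, so D⁻¹ = [[1, -2], [5, -9]].
P = D⁻¹Q = [[1, -2], [5, -9]] · [[39], [21]] = [[-3], [6]].

-3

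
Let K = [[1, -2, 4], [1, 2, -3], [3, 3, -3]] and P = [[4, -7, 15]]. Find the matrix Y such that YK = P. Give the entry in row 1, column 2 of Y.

-2

Since K sits to the right of Y, Y = PK⁻¹.
K has determinant 3; K⁻¹ = [[1, 2, -2/3], [-2, -5, 7/3], [-1, -3, 4/3]].
Y = PK⁻¹ = [[4, -7, 15]] · [[1, 2, -2/3], [-2, -5, 7/3], [-1, -3, 4/3]] = [[3, -2, 1]].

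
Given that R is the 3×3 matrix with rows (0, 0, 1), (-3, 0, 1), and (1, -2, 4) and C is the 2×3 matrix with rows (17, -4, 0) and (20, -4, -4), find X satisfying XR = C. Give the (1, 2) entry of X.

-5

Since R sits to the right of X, X = CR⁻¹.
det R = 6, so R⁻¹ = [[1/3, -1/3, 0], [13/6, -1/6, -1/2], [1, 0, 0]].
X = CR⁻¹ = [[17, -4, 0], [20, -4, -4]] · [[1/3, -1/3, 0], [13/6, -1/6, -1/2], [1, 0, 0]] = [[-3, -5, 2], [-6, -6, 2]].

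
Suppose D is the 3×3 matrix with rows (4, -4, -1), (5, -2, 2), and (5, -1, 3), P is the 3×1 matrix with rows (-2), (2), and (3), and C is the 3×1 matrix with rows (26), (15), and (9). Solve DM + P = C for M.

DM = C − P = [[28], [13], [6]].
Left-multiplying both sides by D⁻¹ gives M = D⁻¹(C − P).
det D = -1; the adjugate gives D⁻¹ = [[4, -13, 10], [5, -17, 13], [-5, 16, -12]].
M = D⁻¹(C − P) = [[3], [-3], [-4]].

M = [[3], [-3], [-4]]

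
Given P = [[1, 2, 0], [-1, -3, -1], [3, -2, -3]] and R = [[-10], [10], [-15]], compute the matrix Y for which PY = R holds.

P is on the left of Y, so left-multiply by P⁻¹: Y = P⁻¹R.
P has determinant -5; P⁻¹ = [[-7/5, -6/5, 2/5], [6/5, 3/5, -1/5], [-11/5, -8/5, 1/5]].
Y = P⁻¹R = [[-7/5, -6/5, 2/5], [6/5, 3/5, -1/5], [-11/5, -8/5, 1/5]] · [[-10], [10], [-15]] = [[-4], [-3], [3]].

Y = [[-4], [-3], [3]]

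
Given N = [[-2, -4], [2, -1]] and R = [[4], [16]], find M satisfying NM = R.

M = [[6], [-4]]

N is on the left of M, so left-multiply by N⁻¹: M = N⁻¹R.
det N = 10, so N⁻¹ = [[-1/10, 2/5], [-1/5, -1/5]].
M = N⁻¹R = [[-1/10, 2/5], [-1/5, -1/5]] · [[4], [16]] = [[6], [-4]].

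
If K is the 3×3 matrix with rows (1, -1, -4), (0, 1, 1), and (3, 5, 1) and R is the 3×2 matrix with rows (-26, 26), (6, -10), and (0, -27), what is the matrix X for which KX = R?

X = [[-2, 1], [0, -5], [6, -5]]

Left-multiplying both sides by K⁻¹ gives X = K⁻¹R.
det K = 5, so K⁻¹ = [[-4/5, -19/5, 3/5], [3/5, 13/5, -1/5], [-3/5, -8/5, 1/5]].
X = K⁻¹R = [[-4/5, -19/5, 3/5], [3/5, 13/5, -1/5], [-3/5, -8/5, 1/5]] · [[-26, 26], [6, -10], [0, -27]] = [[-2, 1], [0, -5], [6, -5]].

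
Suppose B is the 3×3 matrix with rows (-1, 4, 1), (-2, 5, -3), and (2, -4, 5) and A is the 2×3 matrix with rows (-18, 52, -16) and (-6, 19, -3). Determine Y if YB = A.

Right-multiplying both sides by B⁻¹ gives Y = AB⁻¹.
B has determinant 1; B⁻¹ = [[13, -24, -17], [4, -7, -5], [-2, 4, 3]].
Y = AB⁻¹ = [[-18, 52, -16], [-6, 19, -3]] · [[13, -24, -17], [4, -7, -5], [-2, 4, 3]] = [[6, 4, -2], [4, -1, -2]].

Y = [[6, 4, -2], [4, -1, -2]]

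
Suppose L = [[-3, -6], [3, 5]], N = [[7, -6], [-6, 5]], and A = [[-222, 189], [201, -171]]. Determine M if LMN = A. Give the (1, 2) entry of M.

-3

Isolating M: multiply by L⁻¹ from the left and N⁻¹ from the right, so M = L⁻¹AN⁻¹.
L has determinant 3; L⁻¹ = [[5/3, 2], [-1, -1]].
N has determinant -1; N⁻¹ = [[-5, -6], [-6, -7]].
L⁻¹A = [[32, -27], [21, -18]].
M = (L⁻¹A)N⁻¹ = [[2, -3], [3, 0]].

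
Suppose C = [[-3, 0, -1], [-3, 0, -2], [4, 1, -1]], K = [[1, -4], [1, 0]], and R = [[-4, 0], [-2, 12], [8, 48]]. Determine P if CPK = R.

P = [[-1, 3], [-5, 3], [3, -5]]

P = C⁻¹RK⁻¹ (apply C⁻¹ on the left and K⁻¹ on the right).
C has determinant -3; C⁻¹ = [[-2/3, 1/3, 0], [11/3, -7/3, 1], [1, -1, 0]].
K has determinant 4; K⁻¹ = [[0, 1], [-1/4, 1/4]].
C⁻¹R = [[2, 4], [-2, 20], [-2, -12]].
P = (C⁻¹R)K⁻¹ = [[-1, 3], [-5, 3], [3, -5]].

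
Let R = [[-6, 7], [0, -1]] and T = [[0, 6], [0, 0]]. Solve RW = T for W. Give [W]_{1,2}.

-1

Since R multiplies W on the left, W = R⁻¹T.
det R = 6; the adjugate gives R⁻¹ = [[-1/6, -7/6], [0, -1]].
W = R⁻¹T = [[-1/6, -7/6], [0, -1]] · [[0, 6], [0, 0]] = [[0, -1], [0, 0]].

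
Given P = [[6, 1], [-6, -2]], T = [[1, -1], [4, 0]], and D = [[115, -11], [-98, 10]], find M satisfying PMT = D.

M = P⁻¹DT⁻¹ (apply P⁻¹ on the left and T⁻¹ on the right).
det P = -6, so P⁻¹ = [[1/3, 1/6], [-1, -1]].
det T = 4; the adjugate gives T⁻¹ = [[0, 1/4], [-1, 1/4]].
P⁻¹D = [[22, -2], [-17, 1]].
M = (P⁻¹D)T⁻¹ = [[2, 5], [-1, -4]].

M = [[2, 5], [-1, -4]]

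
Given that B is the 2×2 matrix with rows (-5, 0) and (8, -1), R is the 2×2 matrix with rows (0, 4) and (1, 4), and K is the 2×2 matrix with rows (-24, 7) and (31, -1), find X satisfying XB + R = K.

X = [[0, -3], [2, 5]]

XB = K − R = [[-24, 3], [30, -5]].
B is on the right of X, so right-multiply by B⁻¹: X = (K − R)B⁻¹.
det B = 5, so B⁻¹ = [[-1/5, 0], [-8/5, -1]].
X = (K − R)B⁻¹ = [[0, -3], [2, 5]].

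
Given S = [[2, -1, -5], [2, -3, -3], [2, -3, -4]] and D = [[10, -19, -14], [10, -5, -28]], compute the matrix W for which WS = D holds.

Since S sits to the right of W, W = DS⁻¹.
det S = 4; the adjugate gives S⁻¹ = [[3/4, 11/4, -3], [1/2, 1/2, -1], [0, 1, -1]].
W = DS⁻¹ = [[10, -19, -14], [10, -5, -28]] · [[3/4, 11/4, -3], [1/2, 1/2, -1], [0, 1, -1]] = [[-2, 4, 3], [5, -3, 3]].

W = [[-2, 4, 3], [5, -3, 3]]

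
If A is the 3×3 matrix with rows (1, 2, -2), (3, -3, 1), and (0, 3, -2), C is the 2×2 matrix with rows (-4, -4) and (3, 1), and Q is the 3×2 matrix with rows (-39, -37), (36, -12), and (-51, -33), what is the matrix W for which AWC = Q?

W = [[5, 5], [2, -3], [0, 0]]

Left-multiply by A⁻¹ and right-multiply by C⁻¹: W = A⁻¹QC⁻¹.
A has determinant -3; A⁻¹ = [[-1, 2/3, 4/3], [-2, 2/3, 7/3], [-3, 1, 3]].
C has determinant 8; C⁻¹ = [[1/8, 1/2], [-3/8, -1/2]].
A⁻¹Q = [[-5, -15], [-17, -11], [0, 0]].
W = (A⁻¹Q)C⁻¹ = [[5, 5], [2, -3], [0, 0]].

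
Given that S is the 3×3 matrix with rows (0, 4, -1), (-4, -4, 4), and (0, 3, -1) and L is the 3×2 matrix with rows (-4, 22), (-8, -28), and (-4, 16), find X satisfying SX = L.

X = [[6, 3], [0, 6], [4, 2]]

Left-multiplying both sides by S⁻¹ gives X = S⁻¹L.
det S = -4, so S⁻¹ = [[2, -1/4, -3], [1, 0, -1], [3, 0, -4]].
X = S⁻¹L = [[2, -1/4, -3], [1, 0, -1], [3, 0, -4]] · [[-4, 22], [-8, -28], [-4, 16]] = [[6, 3], [0, 6], [4, 2]].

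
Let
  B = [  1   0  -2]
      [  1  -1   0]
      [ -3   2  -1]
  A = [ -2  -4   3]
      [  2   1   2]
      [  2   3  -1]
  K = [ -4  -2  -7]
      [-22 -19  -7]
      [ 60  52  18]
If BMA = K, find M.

Left-multiply by B⁻¹ and right-multiply by A⁻¹: M = B⁻¹KA⁻¹.
det B = 3; the adjugate gives B⁻¹ = [[1/3, -4/3, -2/3], [1/3, -7/3, -2/3], [-1/3, -2/3, -1/3]].
det A = 2; the adjugate gives A⁻¹ = [[-7/2, 5/2, -11/2], [3, -2, 5], [2, -1, 3]].
B⁻¹K = [[-12, -10, -5], [10, 9, 2], [-4, -4, 1]].
M = (B⁻¹K)A⁻¹ = [[2, -5, 1], [-4, 5, -4], [4, -3, 5]].

M = [[2, -5, 1], [-4, 5, -4], [4, -3, 5]]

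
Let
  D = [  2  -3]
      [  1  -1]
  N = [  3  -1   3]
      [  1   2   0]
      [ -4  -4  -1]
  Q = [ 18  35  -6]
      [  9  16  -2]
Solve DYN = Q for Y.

Y = [[-1, 0, -3], [1, 1, 1]]

Y = D⁻¹QN⁻¹ (apply D⁻¹ on the left and N⁻¹ on the right).
D has determinant 1; D⁻¹ = [[-1, 3], [-1, 2]].
N has determinant 5; N⁻¹ = [[-2/5, -13/5, -6/5], [1/5, 9/5, 3/5], [4/5, 16/5, 7/5]].
D⁻¹Q = [[9, 13, 0], [0, -3, 2]].
Y = (D⁻¹Q)N⁻¹ = [[-1, 0, -3], [1, 1, 1]].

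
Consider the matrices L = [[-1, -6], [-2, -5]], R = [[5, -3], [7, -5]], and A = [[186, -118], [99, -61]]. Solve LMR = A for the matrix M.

M = [[4, 4], [-5, -2]]

Left-multiply by L⁻¹ and right-multiply by R⁻¹: M = L⁻¹AR⁻¹.
det L = -7; the adjugate gives L⁻¹ = [[5/7, -6/7], [-2/7, 1/7]].
R has determinant -4; R⁻¹ = [[5/4, -3/4], [7/4, -5/4]].
L⁻¹A = [[48, -32], [-39, 25]].
M = (L⁻¹A)R⁻¹ = [[4, 4], [-5, -2]].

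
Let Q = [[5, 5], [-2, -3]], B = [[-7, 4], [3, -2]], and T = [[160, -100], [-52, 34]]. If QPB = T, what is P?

Left-multiply by Q⁻¹ and right-multiply by B⁻¹: P = Q⁻¹TB⁻¹.
Q has determinant -5; Q⁻¹ = [[3/5, 1], [-2/5, -1]].
det B = 2; the adjugate gives B⁻¹ = [[-1, -2], [-3/2, -7/2]].
Q⁻¹T = [[44, -26], [-12, 6]].
P = (Q⁻¹T)B⁻¹ = [[-5, 3], [3, 3]].

P = [[-5, 3], [3, 3]]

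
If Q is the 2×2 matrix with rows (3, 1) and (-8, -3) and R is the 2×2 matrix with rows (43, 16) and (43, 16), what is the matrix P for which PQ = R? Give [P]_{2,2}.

-5

Right-multiplying both sides by Q⁻¹ gives P = RQ⁻¹.
det Q = -1, so Q⁻¹ = [[3, 1], [-8, -3]].
P = RQ⁻¹ = [[43, 16], [43, 16]] · [[3, 1], [-8, -3]] = [[1, -5], [1, -5]].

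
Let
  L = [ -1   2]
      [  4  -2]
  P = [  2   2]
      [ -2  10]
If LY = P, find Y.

Since L multiplies Y on the left, Y = L⁻¹P.
L has determinant -6; L⁻¹ = [[1/3, 1/3], [2/3, 1/6]].
Y = L⁻¹P = [[1/3, 1/3], [2/3, 1/6]] · [[2, 2], [-2, 10]] = [[0, 4], [1, 3]].

Y = [[0, 4], [1, 3]]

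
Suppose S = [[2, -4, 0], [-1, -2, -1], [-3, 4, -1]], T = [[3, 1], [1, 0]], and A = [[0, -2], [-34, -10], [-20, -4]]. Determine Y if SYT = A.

Left-multiply by S⁻¹ and right-multiply by T⁻¹: Y = S⁻¹AT⁻¹.
det S = 4; the adjugate gives S⁻¹ = [[3/2, -1, 1], [1/2, -1/2, 1/2], [-5/2, 1, -2]].
det T = -1, so T⁻¹ = [[0, 1], [1, -3]].
S⁻¹A = [[14, 3], [7, 2], [6, 3]].
Y = (S⁻¹A)T⁻¹ = [[3, 5], [2, 1], [3, -3]].

Y = [[3, 5], [2, 1], [3, -3]]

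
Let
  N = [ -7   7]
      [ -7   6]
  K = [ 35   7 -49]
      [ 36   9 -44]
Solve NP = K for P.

Since N multiplies P on the left, P = N⁻¹K.
det N = 7, so N⁻¹ = [[6/7, -1], [1, -1]].
P = N⁻¹K = [[6/7, -1], [1, -1]] · [[35, 7, -49], [36, 9, -44]] = [[-6, -3, 2], [-1, -2, -5]].

P = [[-6, -3, 2], [-1, -2, -5]]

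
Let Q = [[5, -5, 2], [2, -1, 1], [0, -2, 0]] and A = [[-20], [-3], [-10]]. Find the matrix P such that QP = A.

Since Q multiplies P on the left, P = Q⁻¹A.
det Q = 2; the adjugate gives Q⁻¹ = [[1, -2, -3/2], [0, 0, -1/2], [-2, 5, 5/2]].
P = Q⁻¹A = [[1, -2, -3/2], [0, 0, -1/2], [-2, 5, 5/2]] · [[-20], [-3], [-10]] = [[1], [5], [0]].

P = [[1], [5], [0]]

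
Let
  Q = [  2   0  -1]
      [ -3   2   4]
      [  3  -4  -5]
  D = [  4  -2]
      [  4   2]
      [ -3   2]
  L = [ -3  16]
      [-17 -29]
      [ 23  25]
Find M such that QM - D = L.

QM = L + D = [[1, 14], [-13, -27], [20, 27]].
Q is on the left of M, so left-multiply by Q⁻¹: M = Q⁻¹(L + D).
det Q = 6, so Q⁻¹ = [[1, 2/3, 1/3], [-1/2, -7/6, -5/6], [1, 4/3, 2/3]].
M = Q⁻¹(L + D) = [[-1, 5], [-2, 2], [-3, -4]].

M = [[-1, 5], [-2, 2], [-3, -4]]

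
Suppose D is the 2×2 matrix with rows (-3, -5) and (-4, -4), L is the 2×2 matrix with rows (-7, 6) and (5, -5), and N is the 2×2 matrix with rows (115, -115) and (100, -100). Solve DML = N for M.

Isolating M: multiply by D⁻¹ from the left and L⁻¹ from the right, so M = D⁻¹NL⁻¹.
D has determinant -8; D⁻¹ = [[1/2, -5/8], [-1/2, 3/8]].
det L = 5; the adjugate gives L⁻¹ = [[-1, -6/5], [-1, -7/5]].
D⁻¹N = [[-5, 5], [-20, 20]].
M = (D⁻¹N)L⁻¹ = [[0, -1], [0, -4]].

M = [[0, -1], [0, -4]]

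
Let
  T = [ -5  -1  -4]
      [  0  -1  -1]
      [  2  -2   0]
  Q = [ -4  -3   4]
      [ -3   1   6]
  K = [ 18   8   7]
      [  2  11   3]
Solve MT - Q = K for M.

MT = K + Q = [[14, 5, 11], [-1, 12, 9]].
Right-multiplying both sides by T⁻¹ gives M = (K + Q)T⁻¹.
det T = 4; the adjugate gives T⁻¹ = [[-1/2, 2, -3/4], [-1/2, 2, -5/4], [1/2, -3, 5/4]].
M = (K + Q)T⁻¹ = [[-4, 5, -3], [-1, -5, -3]].

M = [[-4, 5, -3], [-1, -5, -3]]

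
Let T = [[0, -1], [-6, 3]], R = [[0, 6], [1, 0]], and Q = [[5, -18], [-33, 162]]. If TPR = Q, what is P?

P = [[-3, 3], [3, -5]]

P = T⁻¹QR⁻¹ (apply T⁻¹ on the left and R⁻¹ on the right).
det T = -6; the adjugate gives T⁻¹ = [[-1/2, -1/6], [-1, 0]].
R has determinant -6; R⁻¹ = [[0, 1], [1/6, 0]].
T⁻¹Q = [[3, -18], [-5, 18]].
P = (T⁻¹Q)R⁻¹ = [[-3, 3], [3, -5]].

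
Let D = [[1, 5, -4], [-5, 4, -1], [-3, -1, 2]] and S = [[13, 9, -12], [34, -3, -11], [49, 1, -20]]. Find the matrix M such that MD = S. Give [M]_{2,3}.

-2

Right-multiplying both sides by D⁻¹ gives M = SD⁻¹.
D has determinant 4; D⁻¹ = [[7/4, -3/2, 11/4], [13/4, -5/2, 21/4], [17/4, -7/2, 29/4]].
M = SD⁻¹ = [[13, 9, -12], [34, -3, -11], [49, 1, -20]] · [[7/4, -3/2, 11/4], [13/4, -5/2, 21/4], [17/4, -7/2, 29/4]] = [[1, 0, -4], [3, -5, -2], [4, -6, -5]].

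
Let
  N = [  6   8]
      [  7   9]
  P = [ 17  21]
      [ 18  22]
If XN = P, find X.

X = [[-3, 5], [-4, 6]]

N is on the right of X, so right-multiply by N⁻¹: X = PN⁻¹.
det N = -2; the adjugate gives N⁻¹ = [[-9/2, 4], [7/2, -3]].
X = PN⁻¹ = [[17, 21], [18, 22]] · [[-9/2, 4], [7/2, -3]] = [[-3, 5], [-4, 6]].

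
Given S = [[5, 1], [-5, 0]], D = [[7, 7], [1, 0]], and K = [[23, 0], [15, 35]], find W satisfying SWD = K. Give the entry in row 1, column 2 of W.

4

W = S⁻¹KD⁻¹ (apply S⁻¹ on the left and D⁻¹ on the right).
S has determinant 5; S⁻¹ = [[0, -1/5], [1, 1]].
det D = -7, so D⁻¹ = [[0, 1], [1/7, -1]].
S⁻¹K = [[-3, -7], [38, 35]].
W = (S⁻¹K)D⁻¹ = [[-1, 4], [5, 3]].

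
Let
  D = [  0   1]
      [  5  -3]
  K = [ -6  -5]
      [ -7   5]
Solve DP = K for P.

Left-multiplying both sides by D⁻¹ gives P = D⁻¹K.
det D = -5; the adjugate gives D⁻¹ = [[3/5, 1/5], [1, 0]].
P = D⁻¹K = [[3/5, 1/5], [1, 0]] · [[-6, -5], [-7, 5]] = [[-5, -2], [-6, -5]].

P = [[-5, -2], [-6, -5]]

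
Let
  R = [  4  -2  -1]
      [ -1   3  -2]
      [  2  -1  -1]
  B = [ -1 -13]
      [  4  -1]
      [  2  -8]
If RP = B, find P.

P = [[-3, -2], [-3, 1], [-5, 3]]

Since R multiplies P on the left, P = R⁻¹B.
det R = -5; the adjugate gives R⁻¹ = [[1, 1/5, -7/5], [1, 2/5, -9/5], [1, 0, -2]].
P = R⁻¹B = [[1, 1/5, -7/5], [1, 2/5, -9/5], [1, 0, -2]] · [[-1, -13], [4, -1], [2, -8]] = [[-3, -2], [-3, 1], [-5, 3]].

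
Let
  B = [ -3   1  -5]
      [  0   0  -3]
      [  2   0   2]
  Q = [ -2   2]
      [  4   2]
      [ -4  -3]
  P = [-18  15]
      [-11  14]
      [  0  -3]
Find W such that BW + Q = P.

BW = P − Q = [[-16, 13], [-15, 12], [4, 0]].
Left-multiplying both sides by B⁻¹ gives W = B⁻¹(P − Q).
B has determinant -6; B⁻¹ = [[0, 1/3, 1/2], [1, -2/3, 3/2], [0, -1/3, 0]].
W = B⁻¹(P − Q) = [[-3, 4], [0, 5], [5, -4]].

W = [[-3, 4], [0, 5], [5, -4]]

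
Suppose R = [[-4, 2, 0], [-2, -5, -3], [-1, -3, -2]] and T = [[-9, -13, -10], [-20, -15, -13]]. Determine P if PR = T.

P = [[1, 0, 5], [3, 3, 2]]

Since R sits to the right of P, P = TR⁻¹.
det R = -6; the adjugate gives R⁻¹ = [[-1/6, -2/3, 1], [1/6, -4/3, 2], [-1/6, 7/3, -4]].
P = TR⁻¹ = [[-9, -13, -10], [-20, -15, -13]] · [[-1/6, -2/3, 1], [1/6, -4/3, 2], [-1/6, 7/3, -4]] = [[1, 0, 5], [3, 3, 2]].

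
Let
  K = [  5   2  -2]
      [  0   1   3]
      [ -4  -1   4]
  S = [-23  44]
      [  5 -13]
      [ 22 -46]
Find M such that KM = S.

M = [[-5, 6], [2, 2], [1, -5]]

Left-multiplying both sides by K⁻¹ gives M = K⁻¹S.
det K = 3, so K⁻¹ = [[7/3, -2, 8/3], [-4, 4, -5], [4/3, -1, 5/3]].
M = K⁻¹S = [[7/3, -2, 8/3], [-4, 4, -5], [4/3, -1, 5/3]] · [[-23, 44], [5, -13], [22, -46]] = [[-5, 6], [2, 2], [1, -5]].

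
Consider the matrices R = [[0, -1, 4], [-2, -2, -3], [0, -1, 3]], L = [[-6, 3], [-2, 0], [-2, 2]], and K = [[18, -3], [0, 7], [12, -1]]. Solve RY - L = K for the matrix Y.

Y = [[2, 2], [-4, -4], [2, -1]]

RY = K + L = [[12, 0], [-2, 7], [10, 1]].
Since R multiplies Y on the left, Y = R⁻¹(K + L).
det R = 2, so R⁻¹ = [[-9/2, -1/2, 11/2], [3, 0, -4], [1, 0, -1]].
Y = R⁻¹(K + L) = [[2, 2], [-4, -4], [2, -1]].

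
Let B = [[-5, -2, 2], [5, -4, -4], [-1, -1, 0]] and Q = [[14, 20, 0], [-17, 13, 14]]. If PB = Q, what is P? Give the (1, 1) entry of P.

-4

Since B sits to the right of P, P = QB⁻¹.
det B = -6, so B⁻¹ = [[2/3, 1/3, -8/3], [-2/3, -1/3, 5/3], [3/2, 1/2, -5]].
P = QB⁻¹ = [[14, 20, 0], [-17, 13, 14]] · [[2/3, 1/3, -8/3], [-2/3, -1/3, 5/3], [3/2, 1/2, -5]] = [[-4, -2, -4], [1, -3, -3]].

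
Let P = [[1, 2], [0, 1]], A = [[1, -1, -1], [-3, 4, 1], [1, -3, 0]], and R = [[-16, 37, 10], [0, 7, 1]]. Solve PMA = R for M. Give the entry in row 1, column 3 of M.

-2

M = P⁻¹RA⁻¹ (apply P⁻¹ on the left and A⁻¹ on the right).
P has determinant 1; P⁻¹ = [[1, -2], [0, 1]].
det A = -3, so A⁻¹ = [[-1, -1, -1], [-1/3, -1/3, -2/3], [-5/3, -2/3, -1/3]].
P⁻¹R = [[-16, 23, 8], [0, 7, 1]].
M = (P⁻¹R)A⁻¹ = [[-5, 3, -2], [-4, -3, -5]].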